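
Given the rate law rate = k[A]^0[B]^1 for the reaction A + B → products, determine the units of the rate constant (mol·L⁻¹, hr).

hr⁻¹

Step 1: Overall order = 0 + 1 = 1.
Step 2: rate has units mol·L⁻¹·hr⁻¹; [A]^0[B]^1 has units (mol·L⁻¹)^1.
Step 3: k = rate/([A]^0[B]^1), so units of k = (mol·L⁻¹)^(1-1)·hr⁻¹ = hr⁻¹.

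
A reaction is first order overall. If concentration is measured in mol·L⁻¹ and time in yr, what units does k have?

yr⁻¹

Step 1: For overall order n, rate = k × (concentration)^n.
Step 2: Rate has units mol·L⁻¹·yr⁻¹; concentration term has units (mol·L⁻¹)^1.
Step 3: k = rate / (concentration)^n, so units of k = (mol·L⁻¹)^(1-1)·yr⁻¹ = yr⁻¹.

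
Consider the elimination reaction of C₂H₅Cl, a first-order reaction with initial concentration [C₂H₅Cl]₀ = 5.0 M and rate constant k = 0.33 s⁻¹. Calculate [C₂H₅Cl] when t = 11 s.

0.1326 M

Step 1: For a first-order reaction: [C₂H₅Cl] = [C₂H₅Cl]₀ × e^(-kt)
Step 2: [C₂H₅Cl] = 5.0 × e^(-0.33 × 11)
Step 3: [C₂H₅Cl] = 5.0 × e^(-3.63)
Step 4: [C₂H₅Cl] = 5.0 × 0.0265162 = 0.1326 M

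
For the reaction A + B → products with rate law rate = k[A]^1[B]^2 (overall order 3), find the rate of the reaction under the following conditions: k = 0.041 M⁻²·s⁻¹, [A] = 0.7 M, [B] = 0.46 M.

0.006073 M/s

Step 1: The rate law is rate = k[A]^1[B]^2, overall order = 1+2 = 3
Step 2: Substitute values: rate = 0.041 × (0.7)^1 × (0.46)^2
Step 3: rate = 0.041 × 0.7 × 0.2116 = 0.00607292 M/s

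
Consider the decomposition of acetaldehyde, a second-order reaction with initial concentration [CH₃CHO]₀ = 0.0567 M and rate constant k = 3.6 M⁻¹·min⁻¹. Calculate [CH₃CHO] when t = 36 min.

0.006792 M

Step 1: For a second-order reaction: 1/[CH₃CHO] = 1/[CH₃CHO]₀ + kt
Step 2: 1/[CH₃CHO] = 1/0.0567 + 3.6 × 36
Step 3: 1/[CH₃CHO] = 17.64 + 129.6 = 147.2
Step 4: [CH₃CHO] = 1/147.2 = 0.006792 M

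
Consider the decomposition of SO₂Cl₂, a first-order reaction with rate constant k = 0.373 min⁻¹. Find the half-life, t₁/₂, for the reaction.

1.858 min

Step 1: For a first-order reaction, t₁/₂ = ln(2)/k
Step 2: t₁/₂ = ln(2)/0.373
Step 3: t₁/₂ = 0.6931/0.373 = 1.858 min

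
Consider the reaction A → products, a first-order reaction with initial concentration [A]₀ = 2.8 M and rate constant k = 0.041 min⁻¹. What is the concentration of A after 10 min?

1.858 M

Step 1: For a first-order reaction: [A] = [A]₀ × e^(-kt)
Step 2: [A] = 2.8 × e^(-0.041 × 10)
Step 3: [A] = 2.8 × e^(-0.41)
Step 4: [A] = 2.8 × 0.66365 = 1.858 M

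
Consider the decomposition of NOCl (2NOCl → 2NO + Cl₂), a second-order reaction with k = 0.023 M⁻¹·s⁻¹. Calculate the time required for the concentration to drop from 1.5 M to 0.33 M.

102.8 s

Step 1: For second-order: t = (1/[NOCl] - 1/[NOCl]₀)/k
Step 2: t = (1/0.33 - 1/1.5)/0.023
Step 3: t = (3.03 - 0.6667)/0.023
Step 4: t = 2.364/0.023 = 102.8 s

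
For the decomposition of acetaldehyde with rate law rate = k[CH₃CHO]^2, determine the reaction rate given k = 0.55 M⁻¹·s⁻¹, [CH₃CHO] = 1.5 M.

1.238 M/s

Step 1: Identify the rate law: rate = k[CH₃CHO]^2
Step 2: Substitute values: rate = 0.55 × (1.5)^2
Step 3: Calculate: rate = 0.55 × 2.25 = 1.2375 M/s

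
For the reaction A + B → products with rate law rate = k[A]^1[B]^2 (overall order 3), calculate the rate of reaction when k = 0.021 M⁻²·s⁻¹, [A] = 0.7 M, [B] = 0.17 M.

0.0004248 M/s

Step 1: The rate law is rate = k[A]^1[B]^2, overall order = 1+2 = 3
Step 2: Substitute values: rate = 0.021 × (0.7)^1 × (0.17)^2
Step 3: rate = 0.021 × 0.7 × 0.0289 = 0.00042483 M/s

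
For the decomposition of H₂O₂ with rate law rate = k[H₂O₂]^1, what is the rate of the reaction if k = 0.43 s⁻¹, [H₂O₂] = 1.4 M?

0.602 M/s

Step 1: Identify the rate law: rate = k[H₂O₂]^1
Step 2: Substitute values: rate = 0.43 × (1.4)^1
Step 3: Calculate: rate = 0.43 × 1.4 = 0.602 M/s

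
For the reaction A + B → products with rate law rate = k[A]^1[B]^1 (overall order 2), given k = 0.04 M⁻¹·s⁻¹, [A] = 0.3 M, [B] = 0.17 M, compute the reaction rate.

0.00204 M/s

Step 1: The rate law is rate = k[A]^1[B]^1, overall order = 1+1 = 2
Step 2: Substitute values: rate = 0.04 × (0.3)^1 × (0.17)^1
Step 3: rate = 0.04 × 0.3 × 0.17 = 0.00204 M/s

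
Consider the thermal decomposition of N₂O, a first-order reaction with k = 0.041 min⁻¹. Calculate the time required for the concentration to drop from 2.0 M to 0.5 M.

33.81 min

Step 1: For first-order: t = ln([N₂O]₀/[N₂O])/k
Step 2: t = ln(2.0/0.5)/0.041
Step 3: t = ln(4)/0.041
Step 4: t = 1.386/0.041 = 33.81 min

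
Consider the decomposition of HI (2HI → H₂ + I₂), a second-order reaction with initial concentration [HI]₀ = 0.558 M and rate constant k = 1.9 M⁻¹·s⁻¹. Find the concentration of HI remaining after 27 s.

0.01884 M

Step 1: For a second-order reaction: 1/[HI] = 1/[HI]₀ + kt
Step 2: 1/[HI] = 1/0.558 + 1.9 × 27
Step 3: 1/[HI] = 1.792 + 51.3 = 53.09
Step 4: [HI] = 1/53.09 = 0.01884 M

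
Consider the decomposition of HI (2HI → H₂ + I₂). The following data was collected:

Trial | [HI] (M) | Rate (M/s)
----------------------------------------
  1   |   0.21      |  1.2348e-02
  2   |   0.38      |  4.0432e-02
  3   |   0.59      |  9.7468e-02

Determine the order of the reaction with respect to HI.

second order (2)

Step 1: Compare trials to find order n where rate₂/rate₁ = ([HI]₂/[HI]₁)^n
Step 2: rate₂/rate₁ = 4.0432e-02/1.2348e-02 = 3.274
Step 3: [HI]₂/[HI]₁ = 0.38/0.21 = 1.81
Step 4: n = ln(3.274)/ln(1.81) = 2.00 ≈ 2
Step 5: The reaction is second order in HI.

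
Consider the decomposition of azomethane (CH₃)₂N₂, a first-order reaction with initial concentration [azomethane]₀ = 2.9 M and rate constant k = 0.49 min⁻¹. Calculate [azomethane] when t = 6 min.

0.1533 M

Step 1: For a first-order reaction: [azomethane] = [azomethane]₀ × e^(-kt)
Step 2: [azomethane] = 2.9 × e^(-0.49 × 6)
Step 3: [azomethane] = 2.9 × e^(-2.94)
Step 4: [azomethane] = 2.9 × 0.0528657 = 0.1533 M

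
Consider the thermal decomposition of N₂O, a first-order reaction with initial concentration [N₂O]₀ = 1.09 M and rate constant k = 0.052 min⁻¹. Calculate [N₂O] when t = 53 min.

0.06926 M

Step 1: For a first-order reaction: [N₂O] = [N₂O]₀ × e^(-kt)
Step 2: [N₂O] = 1.09 × e^(-0.052 × 53)
Step 3: [N₂O] = 1.09 × e^(-2.756)
Step 4: [N₂O] = 1.09 × 0.0635454 = 0.06926 M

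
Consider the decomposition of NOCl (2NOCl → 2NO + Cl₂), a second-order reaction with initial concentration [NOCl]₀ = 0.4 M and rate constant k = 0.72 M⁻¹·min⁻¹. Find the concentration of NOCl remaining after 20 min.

0.05917 M

Step 1: For a second-order reaction: 1/[NOCl] = 1/[NOCl]₀ + kt
Step 2: 1/[NOCl] = 1/0.4 + 0.72 × 20
Step 3: 1/[NOCl] = 2.5 + 14.4 = 16.9
Step 4: [NOCl] = 1/16.9 = 0.05917 M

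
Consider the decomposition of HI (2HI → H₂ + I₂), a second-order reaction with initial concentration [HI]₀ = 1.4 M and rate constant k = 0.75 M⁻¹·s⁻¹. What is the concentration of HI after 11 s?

0.1116 M

Step 1: For a second-order reaction: 1/[HI] = 1/[HI]₀ + kt
Step 2: 1/[HI] = 1/1.4 + 0.75 × 11
Step 3: 1/[HI] = 0.7143 + 8.25 = 8.964
Step 4: [HI] = 1/8.964 = 0.1116 M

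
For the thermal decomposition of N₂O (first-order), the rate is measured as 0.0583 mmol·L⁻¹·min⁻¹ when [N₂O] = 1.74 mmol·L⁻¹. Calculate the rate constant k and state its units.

0.03351 min⁻¹

Step 1: rate = k[N₂O]^1, so k = rate / [N₂O]^1.
Step 2: k = 0.0583 / (1.74)^1 = 0.0583 / 1.74.
Step 3: k = 0.03351 min⁻¹.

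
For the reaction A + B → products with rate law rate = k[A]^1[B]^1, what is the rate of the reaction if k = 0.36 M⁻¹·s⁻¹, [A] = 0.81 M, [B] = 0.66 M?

0.1925 M/s

Step 1: The rate law is rate = k[A]^1[B]^1
Step 2: Substitute: rate = 0.36 × (0.81)^1 × (0.66)^1
Step 3: rate = 0.36 × 0.81 × 0.66 = 0.192456 M/s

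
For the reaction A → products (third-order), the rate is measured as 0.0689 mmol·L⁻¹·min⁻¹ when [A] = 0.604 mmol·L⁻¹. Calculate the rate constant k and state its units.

0.3127 (mmol·L⁻¹)⁻²·min⁻¹

Step 1: rate = k[A]^3, so k = rate / [A]^3.
Step 2: k = 0.0689 / (0.604)^3 = 0.0689 / 0.2203.
Step 3: k = 0.3127 (mmol·L⁻¹)⁻²·min⁻¹.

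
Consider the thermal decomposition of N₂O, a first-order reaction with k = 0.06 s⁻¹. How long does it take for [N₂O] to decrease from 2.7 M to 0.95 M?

17.41 s

Step 1: For first-order: t = ln([N₂O]₀/[N₂O])/k
Step 2: t = ln(2.7/0.95)/0.06
Step 3: t = ln(2.842)/0.06
Step 4: t = 1.045/0.06 = 17.41 s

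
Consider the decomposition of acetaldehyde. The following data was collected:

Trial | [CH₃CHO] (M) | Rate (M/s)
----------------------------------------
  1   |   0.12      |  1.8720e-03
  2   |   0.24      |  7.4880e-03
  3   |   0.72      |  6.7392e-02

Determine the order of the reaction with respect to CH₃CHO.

second order (2)

Step 1: Compare trials to find order n where rate₂/rate₁ = ([CH₃CHO]₂/[CH₃CHO]₁)^n
Step 2: rate₂/rate₁ = 7.4880e-03/1.8720e-03 = 4
Step 3: [CH₃CHO]₂/[CH₃CHO]₁ = 0.24/0.12 = 2
Step 4: n = ln(4)/ln(2) = 2.00 ≈ 2
Step 5: The reaction is second order in CH₃CHO.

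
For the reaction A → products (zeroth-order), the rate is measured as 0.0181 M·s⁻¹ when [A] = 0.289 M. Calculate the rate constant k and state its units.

0.0181 M·s⁻¹

Step 1: For a zeroth-order reaction, rate = k (independent of concentration).
Step 2: k = rate = 0.0181 M·s⁻¹.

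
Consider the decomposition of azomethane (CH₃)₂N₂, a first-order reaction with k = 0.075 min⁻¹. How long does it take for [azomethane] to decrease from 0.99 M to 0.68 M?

5.008 min

Step 1: For first-order: t = ln([azomethane]₀/[azomethane])/k
Step 2: t = ln(0.99/0.68)/0.075
Step 3: t = ln(1.456)/0.075
Step 4: t = 0.3756/0.075 = 5.008 min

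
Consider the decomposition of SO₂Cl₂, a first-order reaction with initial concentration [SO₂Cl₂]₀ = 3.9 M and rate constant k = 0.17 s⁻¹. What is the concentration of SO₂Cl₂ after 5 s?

1.667 M

Step 1: For a first-order reaction: [SO₂Cl₂] = [SO₂Cl₂]₀ × e^(-kt)
Step 2: [SO₂Cl₂] = 3.9 × e^(-0.17 × 5)
Step 3: [SO₂Cl₂] = 3.9 × e^(-0.85)
Step 4: [SO₂Cl₂] = 3.9 × 0.427415 = 1.667 M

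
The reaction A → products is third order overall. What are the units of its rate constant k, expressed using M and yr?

M⁻²·yr⁻¹

Step 1: For overall order n, rate = k × (concentration)^n.
Step 2: Rate has units M·yr⁻¹; concentration term has units M^3.
Step 3: k = rate / (concentration)^n, so units of k = M^(1-3)·yr⁻¹ = M⁻²·yr⁻¹.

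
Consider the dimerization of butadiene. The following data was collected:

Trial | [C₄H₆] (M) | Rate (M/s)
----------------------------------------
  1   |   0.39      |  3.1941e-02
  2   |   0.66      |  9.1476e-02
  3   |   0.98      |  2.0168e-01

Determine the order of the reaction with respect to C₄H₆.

second order (2)

Step 1: Compare trials to find order n where rate₂/rate₁ = ([C₄H₆]₂/[C₄H₆]₁)^n
Step 2: rate₂/rate₁ = 9.1476e-02/3.1941e-02 = 2.864
Step 3: [C₄H₆]₂/[C₄H₆]₁ = 0.66/0.39 = 1.692
Step 4: n = ln(2.864)/ln(1.692) = 2.00 ≈ 2
Step 5: The reaction is second order in C₄H₆.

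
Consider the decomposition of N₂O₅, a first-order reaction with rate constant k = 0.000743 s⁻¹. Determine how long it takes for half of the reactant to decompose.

932.9 s

Step 1: For a first-order reaction, t₁/₂ = ln(2)/k
Step 2: t₁/₂ = ln(2)/0.000743
Step 3: t₁/₂ = 0.6931/0.000743 = 932.9 s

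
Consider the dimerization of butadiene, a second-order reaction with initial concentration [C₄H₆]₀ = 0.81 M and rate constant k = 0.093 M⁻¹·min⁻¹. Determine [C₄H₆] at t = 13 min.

0.4092 M

Step 1: For a second-order reaction: 1/[C₄H₆] = 1/[C₄H₆]₀ + kt
Step 2: 1/[C₄H₆] = 1/0.81 + 0.093 × 13
Step 3: 1/[C₄H₆] = 1.235 + 1.209 = 2.444
Step 4: [C₄H₆] = 1/2.444 = 0.4092 M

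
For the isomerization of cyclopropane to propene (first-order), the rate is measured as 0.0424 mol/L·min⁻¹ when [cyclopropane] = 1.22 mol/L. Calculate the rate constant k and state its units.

0.03475 min⁻¹

Step 1: rate = k[cyclopropane]^1, so k = rate / [cyclopropane]^1.
Step 2: k = 0.0424 / (1.22)^1 = 0.0424 / 1.22.
Step 3: k = 0.03475 min⁻¹.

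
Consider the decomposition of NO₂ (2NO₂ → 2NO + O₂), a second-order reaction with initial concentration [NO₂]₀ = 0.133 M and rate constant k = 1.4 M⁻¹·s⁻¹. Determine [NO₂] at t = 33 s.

0.01862 M

Step 1: For a second-order reaction: 1/[NO₂] = 1/[NO₂]₀ + kt
Step 2: 1/[NO₂] = 1/0.133 + 1.4 × 33
Step 3: 1/[NO₂] = 7.519 + 46.2 = 53.72
Step 4: [NO₂] = 1/53.72 = 0.01862 M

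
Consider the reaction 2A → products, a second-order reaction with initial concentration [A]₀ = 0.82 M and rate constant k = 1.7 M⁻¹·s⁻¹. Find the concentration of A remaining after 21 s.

0.02709 M

Step 1: For a second-order reaction: 1/[A] = 1/[A]₀ + kt
Step 2: 1/[A] = 1/0.82 + 1.7 × 21
Step 3: 1/[A] = 1.22 + 35.7 = 36.92
Step 4: [A] = 1/36.92 = 0.02709 M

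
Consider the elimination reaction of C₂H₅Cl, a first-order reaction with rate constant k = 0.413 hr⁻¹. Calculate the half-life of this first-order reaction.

1.678 hr

Step 1: For a first-order reaction, t₁/₂ = ln(2)/k
Step 2: t₁/₂ = ln(2)/0.413
Step 3: t₁/₂ = 0.6931/0.413 = 1.678 hr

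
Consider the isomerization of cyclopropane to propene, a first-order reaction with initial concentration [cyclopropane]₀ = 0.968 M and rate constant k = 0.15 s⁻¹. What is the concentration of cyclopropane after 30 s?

0.01075 M

Step 1: For a first-order reaction: [cyclopropane] = [cyclopropane]₀ × e^(-kt)
Step 2: [cyclopropane] = 0.968 × e^(-0.15 × 30)
Step 3: [cyclopropane] = 0.968 × e^(-4.5)
Step 4: [cyclopropane] = 0.968 × 0.011109 = 0.01075 M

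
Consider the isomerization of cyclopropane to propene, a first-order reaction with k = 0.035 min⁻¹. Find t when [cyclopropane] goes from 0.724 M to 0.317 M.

23.6 min

Step 1: For first-order: t = ln([cyclopropane]₀/[cyclopropane])/k
Step 2: t = ln(0.724/0.317)/0.035
Step 3: t = ln(2.284)/0.035
Step 4: t = 0.8259/0.035 = 23.6 min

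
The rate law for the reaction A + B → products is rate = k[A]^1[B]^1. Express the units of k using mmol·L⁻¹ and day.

(mmol·L⁻¹)⁻¹·day⁻¹

Step 1: Overall order = 1 + 1 = 2.
Step 2: rate has units mmol·L⁻¹·day⁻¹; [A]^1[B]^1 has units (mmol·L⁻¹)^2.
Step 3: k = rate/([A]^1[B]^1), so units of k = (mmol·L⁻¹)^(1-2)·day⁻¹ = (mmol·L⁻¹)⁻¹·day⁻¹.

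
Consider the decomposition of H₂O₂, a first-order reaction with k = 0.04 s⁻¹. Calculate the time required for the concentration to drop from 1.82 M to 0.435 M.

35.78 s

Step 1: For first-order: t = ln([H₂O₂]₀/[H₂O₂])/k
Step 2: t = ln(1.82/0.435)/0.04
Step 3: t = ln(4.184)/0.04
Step 4: t = 1.431/0.04 = 35.78 s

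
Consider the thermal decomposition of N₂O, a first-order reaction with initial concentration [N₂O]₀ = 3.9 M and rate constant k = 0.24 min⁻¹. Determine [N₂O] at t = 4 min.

1.493 M

Step 1: For a first-order reaction: [N₂O] = [N₂O]₀ × e^(-kt)
Step 2: [N₂O] = 3.9 × e^(-0.24 × 4)
Step 3: [N₂O] = 3.9 × e^(-0.96)
Step 4: [N₂O] = 3.9 × 0.382893 = 1.493 M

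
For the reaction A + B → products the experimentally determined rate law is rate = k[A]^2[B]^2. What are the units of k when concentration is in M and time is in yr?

M⁻³·yr⁻¹

Step 1: Overall order = 2 + 2 = 4.
Step 2: rate has units M·yr⁻¹; [A]^2[B]^2 has units M^4.
Step 3: k = rate/([A]^2[B]^2), so units of k = M^(1-4)·yr⁻¹ = M⁻³·yr⁻¹.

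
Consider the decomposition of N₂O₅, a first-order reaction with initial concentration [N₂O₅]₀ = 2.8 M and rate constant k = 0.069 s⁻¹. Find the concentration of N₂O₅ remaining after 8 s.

1.612 M

Step 1: For a first-order reaction: [N₂O₅] = [N₂O₅]₀ × e^(-kt)
Step 2: [N₂O₅] = 2.8 × e^(-0.069 × 8)
Step 3: [N₂O₅] = 2.8 × e^(-0.552)
Step 4: [N₂O₅] = 2.8 × 0.575797 = 1.612 M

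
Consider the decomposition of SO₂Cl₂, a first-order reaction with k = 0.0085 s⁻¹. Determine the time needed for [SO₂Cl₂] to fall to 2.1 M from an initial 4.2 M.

81.55 s

Step 1: For first-order: t = ln([SO₂Cl₂]₀/[SO₂Cl₂])/k
Step 2: t = ln(4.2/2.1)/0.0085
Step 3: t = ln(2)/0.0085
Step 4: t = 0.6931/0.0085 = 81.55 s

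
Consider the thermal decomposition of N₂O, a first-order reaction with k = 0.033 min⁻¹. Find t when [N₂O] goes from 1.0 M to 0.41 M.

27.02 min

Step 1: For first-order: t = ln([N₂O]₀/[N₂O])/k
Step 2: t = ln(1.0/0.41)/0.033
Step 3: t = ln(2.439)/0.033
Step 4: t = 0.8916/0.033 = 27.02 min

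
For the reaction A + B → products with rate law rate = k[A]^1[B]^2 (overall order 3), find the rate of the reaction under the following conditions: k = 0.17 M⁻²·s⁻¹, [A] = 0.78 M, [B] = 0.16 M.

0.003395 M/s

Step 1: The rate law is rate = k[A]^1[B]^2, overall order = 1+2 = 3
Step 2: Substitute values: rate = 0.17 × (0.78)^1 × (0.16)^2
Step 3: rate = 0.17 × 0.78 × 0.0256 = 0.00339456 M/s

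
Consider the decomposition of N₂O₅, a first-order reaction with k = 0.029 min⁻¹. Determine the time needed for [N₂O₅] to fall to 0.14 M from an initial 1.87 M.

89.38 min

Step 1: For first-order: t = ln([N₂O₅]₀/[N₂O₅])/k
Step 2: t = ln(1.87/0.14)/0.029
Step 3: t = ln(13.36)/0.029
Step 4: t = 2.592/0.029 = 89.38 min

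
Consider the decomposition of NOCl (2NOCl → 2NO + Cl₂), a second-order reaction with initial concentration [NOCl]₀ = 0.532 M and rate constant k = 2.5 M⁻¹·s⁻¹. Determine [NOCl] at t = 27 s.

0.01441 M

Step 1: For a second-order reaction: 1/[NOCl] = 1/[NOCl]₀ + kt
Step 2: 1/[NOCl] = 1/0.532 + 2.5 × 27
Step 3: 1/[NOCl] = 1.88 + 67.5 = 69.38
Step 4: [NOCl] = 1/69.38 = 0.01441 M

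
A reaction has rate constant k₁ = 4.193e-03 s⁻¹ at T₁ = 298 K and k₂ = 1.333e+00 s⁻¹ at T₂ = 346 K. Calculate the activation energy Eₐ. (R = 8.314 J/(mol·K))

102.9 kJ/mol

Step 1: Use the two-temperature Arrhenius form: ln(k₂/k₁) = -Eₐ/R × (1/T₂ - 1/T₁)
Step 2: ln(k₂/k₁) = ln(1.333e+00/4.193e-03) = ln(317.911) = 5.76177
Step 3: 1/T₂ - 1/T₁ = 1/346 - 1/298 = -4.655313e-04 K⁻¹
Step 4: Eₐ = -R × ln(k₂/k₁) / (1/T₂ - 1/T₁) = -8.314 × 5.76177 / -4.655313e-04
Step 5: Eₐ = 1.0290e+05 J/mol = 102.9 kJ/mol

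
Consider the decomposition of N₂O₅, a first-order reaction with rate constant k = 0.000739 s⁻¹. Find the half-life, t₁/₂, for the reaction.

938 s

Step 1: For a first-order reaction, t₁/₂ = ln(2)/k
Step 2: t₁/₂ = ln(2)/0.000739
Step 3: t₁/₂ = 0.6931/0.000739 = 938 s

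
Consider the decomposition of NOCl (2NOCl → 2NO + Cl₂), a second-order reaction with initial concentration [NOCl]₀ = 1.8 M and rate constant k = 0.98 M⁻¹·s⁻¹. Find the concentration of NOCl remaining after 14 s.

0.07005 M

Step 1: For a second-order reaction: 1/[NOCl] = 1/[NOCl]₀ + kt
Step 2: 1/[NOCl] = 1/1.8 + 0.98 × 14
Step 3: 1/[NOCl] = 0.5556 + 13.72 = 14.28
Step 4: [NOCl] = 1/14.28 = 0.07005 M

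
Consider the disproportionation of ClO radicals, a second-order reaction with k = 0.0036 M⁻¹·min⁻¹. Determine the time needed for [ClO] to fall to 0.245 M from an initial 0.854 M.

808.5 min

Step 1: For second-order: t = (1/[ClO] - 1/[ClO]₀)/k
Step 2: t = (1/0.245 - 1/0.854)/0.0036
Step 3: t = (4.082 - 1.171)/0.0036
Step 4: t = 2.911/0.0036 = 808.5 min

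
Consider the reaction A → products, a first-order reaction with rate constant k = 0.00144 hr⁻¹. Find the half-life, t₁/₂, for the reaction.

481.4 hr

Step 1: For a first-order reaction, t₁/₂ = ln(2)/k
Step 2: t₁/₂ = ln(2)/0.00144
Step 3: t₁/₂ = 0.6931/0.00144 = 481.4 hr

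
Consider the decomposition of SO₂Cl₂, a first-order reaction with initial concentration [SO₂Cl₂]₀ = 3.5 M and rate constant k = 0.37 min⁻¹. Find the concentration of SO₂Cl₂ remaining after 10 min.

0.08653 M

Step 1: For a first-order reaction: [SO₂Cl₂] = [SO₂Cl₂]₀ × e^(-kt)
Step 2: [SO₂Cl₂] = 3.5 × e^(-0.37 × 10)
Step 3: [SO₂Cl₂] = 3.5 × e^(-3.7)
Step 4: [SO₂Cl₂] = 3.5 × 0.0247235 = 0.08653 M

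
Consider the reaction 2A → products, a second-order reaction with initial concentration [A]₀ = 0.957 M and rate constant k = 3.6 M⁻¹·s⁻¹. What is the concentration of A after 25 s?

0.01098 M

Step 1: For a second-order reaction: 1/[A] = 1/[A]₀ + kt
Step 2: 1/[A] = 1/0.957 + 3.6 × 25
Step 3: 1/[A] = 1.045 + 90 = 91.04
Step 4: [A] = 1/91.04 = 0.01098 M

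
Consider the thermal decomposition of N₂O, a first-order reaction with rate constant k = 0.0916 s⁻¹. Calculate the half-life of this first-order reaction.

7.567 s

Step 1: For a first-order reaction, t₁/₂ = ln(2)/k
Step 2: t₁/₂ = ln(2)/0.0916
Step 3: t₁/₂ = 0.6931/0.0916 = 7.567 s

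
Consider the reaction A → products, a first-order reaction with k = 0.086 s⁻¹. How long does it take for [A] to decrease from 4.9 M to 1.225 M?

16.12 s

Step 1: For first-order: t = ln([A]₀/[A])/k
Step 2: t = ln(4.9/1.225)/0.086
Step 3: t = ln(4)/0.086
Step 4: t = 1.386/0.086 = 16.12 s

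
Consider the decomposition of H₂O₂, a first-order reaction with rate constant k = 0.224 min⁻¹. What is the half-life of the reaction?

3.094 min

Step 1: For a first-order reaction, t₁/₂ = ln(2)/k
Step 2: t₁/₂ = ln(2)/0.224
Step 3: t₁/₂ = 0.6931/0.224 = 3.094 min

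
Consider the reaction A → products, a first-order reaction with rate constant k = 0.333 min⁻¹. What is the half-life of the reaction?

2.082 min

Step 1: For a first-order reaction, t₁/₂ = ln(2)/k
Step 2: t₁/₂ = ln(2)/0.333
Step 3: t₁/₂ = 0.6931/0.333 = 2.082 min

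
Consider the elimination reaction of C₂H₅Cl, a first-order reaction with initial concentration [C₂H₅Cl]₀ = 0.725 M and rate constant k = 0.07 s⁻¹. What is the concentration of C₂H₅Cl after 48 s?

0.02518 M

Step 1: For a first-order reaction: [C₂H₅Cl] = [C₂H₅Cl]₀ × e^(-kt)
Step 2: [C₂H₅Cl] = 0.725 × e^(-0.07 × 48)
Step 3: [C₂H₅Cl] = 0.725 × e^(-3.36)
Step 4: [C₂H₅Cl] = 0.725 × 0.0347353 = 0.02518 M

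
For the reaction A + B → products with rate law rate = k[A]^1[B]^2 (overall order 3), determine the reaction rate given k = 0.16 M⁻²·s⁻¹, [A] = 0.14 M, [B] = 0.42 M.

0.003951 M/s

Step 1: The rate law is rate = k[A]^1[B]^2, overall order = 1+2 = 3
Step 2: Substitute values: rate = 0.16 × (0.14)^1 × (0.42)^2
Step 3: rate = 0.16 × 0.14 × 0.1764 = 0.00395136 M/s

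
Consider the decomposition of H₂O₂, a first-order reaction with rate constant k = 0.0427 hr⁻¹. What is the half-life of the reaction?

16.23 hr

Step 1: For a first-order reaction, t₁/₂ = ln(2)/k
Step 2: t₁/₂ = ln(2)/0.0427
Step 3: t₁/₂ = 0.6931/0.0427 = 16.23 hr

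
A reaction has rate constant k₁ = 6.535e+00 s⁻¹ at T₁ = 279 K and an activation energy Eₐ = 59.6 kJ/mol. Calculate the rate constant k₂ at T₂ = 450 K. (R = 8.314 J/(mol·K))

1.137e+05 s⁻¹

Step 1: Use the two-temperature Arrhenius form: ln(k₂/k₁) = -Eₐ/R × (1/T₂ - 1/T₁)
Step 2: Convert Eₐ to J/mol: 59.6 kJ/mol = 59600 J/mol
Step 3: 1/T₂ - 1/T₁ = 1/450 - 1/279 = -1.362007e-03 K⁻¹
Step 4: ln(k₂/k₁) = -59600/8.314 × -1.362007e-03 = 9.76373
Step 5: k₂ = k₁ × exp(9.76373) = 6.535e+00 × 1.73914e+04 = 1.137e+05 s⁻¹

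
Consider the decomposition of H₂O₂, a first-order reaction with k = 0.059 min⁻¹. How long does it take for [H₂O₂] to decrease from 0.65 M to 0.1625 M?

23.5 min

Step 1: For first-order: t = ln([H₂O₂]₀/[H₂O₂])/k
Step 2: t = ln(0.65/0.1625)/0.059
Step 3: t = ln(4)/0.059
Step 4: t = 1.386/0.059 = 23.5 min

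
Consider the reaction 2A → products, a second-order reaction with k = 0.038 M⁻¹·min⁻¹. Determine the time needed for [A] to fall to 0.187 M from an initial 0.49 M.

87.02 min

Step 1: For second-order: t = (1/[A] - 1/[A]₀)/k
Step 2: t = (1/0.187 - 1/0.49)/0.038
Step 3: t = (5.348 - 2.041)/0.038
Step 4: t = 3.307/0.038 = 87.02 min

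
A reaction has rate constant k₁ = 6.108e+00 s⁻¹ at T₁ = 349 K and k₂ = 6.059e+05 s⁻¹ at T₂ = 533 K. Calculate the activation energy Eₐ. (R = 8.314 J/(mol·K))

96.7 kJ/mol

Step 1: Use the two-temperature Arrhenius form: ln(k₂/k₁) = -Eₐ/R × (1/T₂ - 1/T₁)
Step 2: ln(k₂/k₁) = ln(6.059e+05/6.108e+00) = ln(99197.8) = 11.5049
Step 3: 1/T₂ - 1/T₁ = 1/533 - 1/349 = -9.891569e-04 K⁻¹
Step 4: Eₐ = -R × ln(k₂/k₁) / (1/T₂ - 1/T₁) = -8.314 × 11.5049 / -9.891569e-04
Step 5: Eₐ = 9.6700e+04 J/mol = 96.7 kJ/mol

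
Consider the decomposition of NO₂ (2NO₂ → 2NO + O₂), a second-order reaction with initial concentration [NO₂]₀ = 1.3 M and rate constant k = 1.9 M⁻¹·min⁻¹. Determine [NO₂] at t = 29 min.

0.0179 M

Step 1: For a second-order reaction: 1/[NO₂] = 1/[NO₂]₀ + kt
Step 2: 1/[NO₂] = 1/1.3 + 1.9 × 29
Step 3: 1/[NO₂] = 0.7692 + 55.1 = 55.87
Step 4: [NO₂] = 1/55.87 = 0.0179 M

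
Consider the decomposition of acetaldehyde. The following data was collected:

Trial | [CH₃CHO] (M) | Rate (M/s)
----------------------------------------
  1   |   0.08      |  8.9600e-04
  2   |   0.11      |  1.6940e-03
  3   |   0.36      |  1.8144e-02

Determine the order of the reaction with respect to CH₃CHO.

second order (2)

Step 1: Compare trials to find order n where rate₂/rate₁ = ([CH₃CHO]₂/[CH₃CHO]₁)^n
Step 2: rate₂/rate₁ = 1.6940e-03/8.9600e-04 = 1.891
Step 3: [CH₃CHO]₂/[CH₃CHO]₁ = 0.11/0.08 = 1.375
Step 4: n = ln(1.891)/ln(1.375) = 2.00 ≈ 2
Step 5: The reaction is second order in CH₃CHO.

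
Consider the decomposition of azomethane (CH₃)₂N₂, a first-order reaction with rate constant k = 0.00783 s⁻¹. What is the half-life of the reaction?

88.52 s

Step 1: For a first-order reaction, t₁/₂ = ln(2)/k
Step 2: t₁/₂ = ln(2)/0.00783
Step 3: t₁/₂ = 0.6931/0.00783 = 88.52 s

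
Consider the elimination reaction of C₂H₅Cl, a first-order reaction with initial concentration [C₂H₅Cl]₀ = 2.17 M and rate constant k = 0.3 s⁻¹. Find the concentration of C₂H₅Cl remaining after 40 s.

1.333e-05 M

Step 1: For a first-order reaction: [C₂H₅Cl] = [C₂H₅Cl]₀ × e^(-kt)
Step 2: [C₂H₅Cl] = 2.17 × e^(-0.3 × 40)
Step 3: [C₂H₅Cl] = 2.17 × e^(-12)
Step 4: [C₂H₅Cl] = 2.17 × 6.14421e-06 = 1.333e-05 M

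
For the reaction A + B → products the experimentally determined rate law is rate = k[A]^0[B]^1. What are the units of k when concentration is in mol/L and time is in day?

day⁻¹

Step 1: Overall order = 0 + 1 = 1.
Step 2: rate has units mol/L·day⁻¹; [A]^0[B]^1 has units (mol/L)^1.
Step 3: k = rate/([A]^0[B]^1), so units of k = (mol/L)^(1-1)·day⁻¹ = day⁻¹.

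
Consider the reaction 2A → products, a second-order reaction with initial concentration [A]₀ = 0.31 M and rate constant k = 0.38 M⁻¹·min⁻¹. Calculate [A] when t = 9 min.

0.1505 M

Step 1: For a second-order reaction: 1/[A] = 1/[A]₀ + kt
Step 2: 1/[A] = 1/0.31 + 0.38 × 9
Step 3: 1/[A] = 3.226 + 3.42 = 6.646
Step 4: [A] = 1/6.646 = 0.1505 M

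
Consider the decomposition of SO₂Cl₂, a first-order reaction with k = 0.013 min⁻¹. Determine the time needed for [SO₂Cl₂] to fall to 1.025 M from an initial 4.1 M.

106.6 min

Step 1: For first-order: t = ln([SO₂Cl₂]₀/[SO₂Cl₂])/k
Step 2: t = ln(4.1/1.025)/0.013
Step 3: t = ln(4)/0.013
Step 4: t = 1.386/0.013 = 106.6 min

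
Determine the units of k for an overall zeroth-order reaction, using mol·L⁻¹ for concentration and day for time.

mol·L⁻¹·day⁻¹

Step 1: For overall order n, rate = k × (concentration)^n.
Step 2: Rate has units mol·L⁻¹·day⁻¹; concentration term has units (mol·L⁻¹)^0.
Step 3: k = rate / (concentration)^n, so units of k = (mol·L⁻¹)^(1-0)·day⁻¹ = mol·L⁻¹·day⁻¹.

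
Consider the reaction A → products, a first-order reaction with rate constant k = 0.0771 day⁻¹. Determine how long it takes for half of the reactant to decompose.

8.99 day

Step 1: For a first-order reaction, t₁/₂ = ln(2)/k
Step 2: t₁/₂ = ln(2)/0.0771
Step 3: t₁/₂ = 0.6931/0.0771 = 8.99 day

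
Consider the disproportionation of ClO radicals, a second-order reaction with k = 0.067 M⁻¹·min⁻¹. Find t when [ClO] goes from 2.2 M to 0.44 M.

27.14 min

Step 1: For second-order: t = (1/[ClO] - 1/[ClO]₀)/k
Step 2: t = (1/0.44 - 1/2.2)/0.067
Step 3: t = (2.273 - 0.4545)/0.067
Step 4: t = 1.818/0.067 = 27.14 min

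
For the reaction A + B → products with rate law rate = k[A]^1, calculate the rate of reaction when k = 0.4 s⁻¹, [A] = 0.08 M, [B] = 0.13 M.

0.032 M/s

Step 1: The rate law is rate = k[A]^1
Step 2: Note that the rate does not depend on [B] (zero order in B).
Step 3: rate = 0.4 × (0.08)^1 = 0.032 M/s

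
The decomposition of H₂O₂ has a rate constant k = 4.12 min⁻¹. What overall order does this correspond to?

first order (1)

Step 1: The units of k for an nth-order reaction are (concentration)^(1-n)·(time)⁻¹.
Step 2: Here k has units min⁻¹, so the concentration exponent is 0.
Step 3: 1 - n = 0 ⇒ n = 1. The reaction is first order.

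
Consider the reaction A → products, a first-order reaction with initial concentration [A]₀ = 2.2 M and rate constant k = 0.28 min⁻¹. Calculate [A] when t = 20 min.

0.008135 M

Step 1: For a first-order reaction: [A] = [A]₀ × e^(-kt)
Step 2: [A] = 2.2 × e^(-0.28 × 20)
Step 3: [A] = 2.2 × e^(-5.6)
Step 4: [A] = 2.2 × 0.00369786 = 0.008135 M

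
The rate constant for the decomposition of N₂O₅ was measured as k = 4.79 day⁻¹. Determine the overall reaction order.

first order (1)

Step 1: The units of k for an nth-order reaction are (concentration)^(1-n)·(time)⁻¹.
Step 2: Here k has units day⁻¹, so the concentration exponent is 0.
Step 3: 1 - n = 0 ⇒ n = 1. The reaction is first order.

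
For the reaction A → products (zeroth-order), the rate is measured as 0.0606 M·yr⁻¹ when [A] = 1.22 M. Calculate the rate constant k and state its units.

0.0606 M·yr⁻¹

Step 1: For a zeroth-order reaction, rate = k (independent of concentration).
Step 2: k = rate = 0.0606 M·yr⁻¹.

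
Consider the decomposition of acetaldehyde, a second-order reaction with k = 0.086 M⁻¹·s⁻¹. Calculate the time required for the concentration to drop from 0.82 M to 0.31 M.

23.33 s

Step 1: For second-order: t = (1/[CH₃CHO] - 1/[CH₃CHO]₀)/k
Step 2: t = (1/0.31 - 1/0.82)/0.086
Step 3: t = (3.226 - 1.22)/0.086
Step 4: t = 2.006/0.086 = 23.33 s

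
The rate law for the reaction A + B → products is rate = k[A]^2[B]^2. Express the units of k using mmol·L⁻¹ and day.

(mmol·L⁻¹)⁻³·day⁻¹

Step 1: Overall order = 2 + 2 = 4.
Step 2: rate has units mmol·L⁻¹·day⁻¹; [A]^2[B]^2 has units (mmol·L⁻¹)^4.
Step 3: k = rate/([A]^2[B]^2), so units of k = (mmol·L⁻¹)^(1-4)·day⁻¹ = (mmol·L⁻¹)⁻³·day⁻¹.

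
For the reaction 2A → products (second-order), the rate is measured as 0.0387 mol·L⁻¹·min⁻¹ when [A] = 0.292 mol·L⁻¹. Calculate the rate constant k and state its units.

0.4539 (mol·L⁻¹)⁻¹·min⁻¹

Step 1: rate = k[A]^2, so k = rate / [A]^2.
Step 2: k = 0.0387 / (0.292)^2 = 0.0387 / 0.08526.
Step 3: k = 0.4539 (mol·L⁻¹)⁻¹·min⁻¹.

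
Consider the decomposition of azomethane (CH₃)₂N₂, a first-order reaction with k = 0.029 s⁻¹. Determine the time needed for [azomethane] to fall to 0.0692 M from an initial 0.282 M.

48.45 s

Step 1: For first-order: t = ln([azomethane]₀/[azomethane])/k
Step 2: t = ln(0.282/0.0692)/0.029
Step 3: t = ln(4.075)/0.029
Step 4: t = 1.405/0.029 = 48.45 s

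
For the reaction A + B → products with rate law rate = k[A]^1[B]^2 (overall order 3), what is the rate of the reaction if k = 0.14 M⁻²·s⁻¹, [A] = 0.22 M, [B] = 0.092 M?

0.0002607 M/s

Step 1: The rate law is rate = k[A]^1[B]^2, overall order = 1+2 = 3
Step 2: Substitute values: rate = 0.14 × (0.22)^1 × (0.092)^2
Step 3: rate = 0.14 × 0.22 × 0.008464 = 0.000260691 M/s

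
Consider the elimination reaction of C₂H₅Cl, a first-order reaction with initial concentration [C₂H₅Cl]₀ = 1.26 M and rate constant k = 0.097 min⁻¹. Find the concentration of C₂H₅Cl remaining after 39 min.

0.02867 M

Step 1: For a first-order reaction: [C₂H₅Cl] = [C₂H₅Cl]₀ × e^(-kt)
Step 2: [C₂H₅Cl] = 1.26 × e^(-0.097 × 39)
Step 3: [C₂H₅Cl] = 1.26 × e^(-3.783)
Step 4: [C₂H₅Cl] = 1.26 × 0.0227543 = 0.02867 M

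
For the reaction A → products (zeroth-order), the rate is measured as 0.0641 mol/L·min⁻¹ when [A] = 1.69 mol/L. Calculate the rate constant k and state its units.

0.0641 mol/L·min⁻¹

Step 1: For a zeroth-order reaction, rate = k (independent of concentration).
Step 2: k = rate = 0.0641 mol/L·min⁻¹.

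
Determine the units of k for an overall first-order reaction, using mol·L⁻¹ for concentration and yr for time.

yr⁻¹

Step 1: For overall order n, rate = k × (concentration)^n.
Step 2: Rate has units mol·L⁻¹·yr⁻¹; concentration term has units (mol·L⁻¹)^1.
Step 3: k = rate / (concentration)^n, so units of k = (mol·L⁻¹)^(1-1)·yr⁻¹ = yr⁻¹.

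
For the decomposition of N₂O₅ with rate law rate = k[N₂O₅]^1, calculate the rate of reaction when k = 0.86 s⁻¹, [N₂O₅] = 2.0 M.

1.72 M/s

Step 1: Identify the rate law: rate = k[N₂O₅]^1
Step 2: Substitute values: rate = 0.86 × (2.0)^1
Step 3: Calculate: rate = 0.86 × 2 = 1.72 M/s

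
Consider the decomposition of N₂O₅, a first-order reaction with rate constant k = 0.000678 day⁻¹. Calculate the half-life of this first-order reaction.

1022 day

Step 1: For a first-order reaction, t₁/₂ = ln(2)/k
Step 2: t₁/₂ = ln(2)/0.000678
Step 3: t₁/₂ = 0.6931/0.000678 = 1022 day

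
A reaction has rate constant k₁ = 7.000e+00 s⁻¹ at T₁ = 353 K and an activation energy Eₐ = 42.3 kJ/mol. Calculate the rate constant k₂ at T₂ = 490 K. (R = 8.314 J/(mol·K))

3.937e+02 s⁻¹

Step 1: Use the two-temperature Arrhenius form: ln(k₂/k₁) = -Eₐ/R × (1/T₂ - 1/T₁)
Step 2: Convert Eₐ to J/mol: 42.3 kJ/mol = 42300 J/mol
Step 3: 1/T₂ - 1/T₁ = 1/490 - 1/353 = -7.920449e-04 K⁻¹
Step 4: ln(k₂/k₁) = -42300/8.314 × -7.920449e-04 = 4.02977
Step 5: k₂ = k₁ × exp(4.02977) = 7.000e+00 × 5.62480e+01 = 3.937e+02 s⁻¹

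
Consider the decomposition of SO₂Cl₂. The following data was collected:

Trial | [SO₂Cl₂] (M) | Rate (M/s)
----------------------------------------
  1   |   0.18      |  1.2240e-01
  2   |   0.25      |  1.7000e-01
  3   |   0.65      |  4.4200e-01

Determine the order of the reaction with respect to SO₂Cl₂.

first order (1)

Step 1: Compare trials to find order n where rate₂/rate₁ = ([SO₂Cl₂]₂/[SO₂Cl₂]₁)^n
Step 2: rate₂/rate₁ = 1.7000e-01/1.2240e-01 = 1.389
Step 3: [SO₂Cl₂]₂/[SO₂Cl₂]₁ = 0.25/0.18 = 1.389
Step 4: n = ln(1.389)/ln(1.389) = 1.00 ≈ 1
Step 5: The reaction is first order in SO₂Cl₂.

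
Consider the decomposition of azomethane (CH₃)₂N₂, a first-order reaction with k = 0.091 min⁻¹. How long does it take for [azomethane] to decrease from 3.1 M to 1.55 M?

7.617 min

Step 1: For first-order: t = ln([azomethane]₀/[azomethane])/k
Step 2: t = ln(3.1/1.55)/0.091
Step 3: t = ln(2)/0.091
Step 4: t = 0.6931/0.091 = 7.617 min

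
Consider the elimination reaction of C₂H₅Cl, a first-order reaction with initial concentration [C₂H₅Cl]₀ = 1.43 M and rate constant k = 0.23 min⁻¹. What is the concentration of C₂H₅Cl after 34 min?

0.0005743 M

Step 1: For a first-order reaction: [C₂H₅Cl] = [C₂H₅Cl]₀ × e^(-kt)
Step 2: [C₂H₅Cl] = 1.43 × e^(-0.23 × 34)
Step 3: [C₂H₅Cl] = 1.43 × e^(-7.82)
Step 4: [C₂H₅Cl] = 1.43 × 0.000401622 = 0.0005743 M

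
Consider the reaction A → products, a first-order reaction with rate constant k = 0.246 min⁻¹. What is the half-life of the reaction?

2.818 min

Step 1: For a first-order reaction, t₁/₂ = ln(2)/k
Step 2: t₁/₂ = ln(2)/0.246
Step 3: t₁/₂ = 0.6931/0.246 = 2.818 min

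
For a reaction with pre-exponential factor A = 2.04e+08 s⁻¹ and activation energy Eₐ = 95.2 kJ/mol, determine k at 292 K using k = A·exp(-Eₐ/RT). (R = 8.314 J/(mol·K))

1.90e-09 s⁻¹

Step 1: Use the Arrhenius equation: k = A × exp(-Eₐ/RT)
Step 2: Convert Eₐ to J/mol: 95.2 kJ/mol = 95200 J/mol
Step 3: Calculate the exponent: -Eₐ/(RT) = -95200/(8.314 × 292) = -39.21426
Step 4: k = 2.04e+08 × exp(-39.21426)
Step 5: k = 2.04e+08 × 9.32102e-18 = 1.9015e-09 s⁻¹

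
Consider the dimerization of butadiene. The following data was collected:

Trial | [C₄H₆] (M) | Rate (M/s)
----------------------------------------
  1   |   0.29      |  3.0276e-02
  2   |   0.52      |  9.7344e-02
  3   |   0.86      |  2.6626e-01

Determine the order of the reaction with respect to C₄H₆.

second order (2)

Step 1: Compare trials to find order n where rate₂/rate₁ = ([C₄H₆]₂/[C₄H₆]₁)^n
Step 2: rate₂/rate₁ = 9.7344e-02/3.0276e-02 = 3.215
Step 3: [C₄H₆]₂/[C₄H₆]₁ = 0.52/0.29 = 1.793
Step 4: n = ln(3.215)/ln(1.793) = 2.00 ≈ 2
Step 5: The reaction is second order in C₄H₆.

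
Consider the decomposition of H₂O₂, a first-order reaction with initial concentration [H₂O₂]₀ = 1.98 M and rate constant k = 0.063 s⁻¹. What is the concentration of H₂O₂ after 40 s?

0.1593 M

Step 1: For a first-order reaction: [H₂O₂] = [H₂O₂]₀ × e^(-kt)
Step 2: [H₂O₂] = 1.98 × e^(-0.063 × 40)
Step 3: [H₂O₂] = 1.98 × e^(-2.52)
Step 4: [H₂O₂] = 1.98 × 0.0804596 = 0.1593 M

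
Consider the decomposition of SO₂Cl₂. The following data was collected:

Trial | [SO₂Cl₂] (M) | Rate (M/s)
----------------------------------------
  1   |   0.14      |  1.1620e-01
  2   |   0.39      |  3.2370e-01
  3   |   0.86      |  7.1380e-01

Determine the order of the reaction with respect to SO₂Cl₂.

first order (1)

Step 1: Compare trials to find order n where rate₂/rate₁ = ([SO₂Cl₂]₂/[SO₂Cl₂]₁)^n
Step 2: rate₂/rate₁ = 3.2370e-01/1.1620e-01 = 2.786
Step 3: [SO₂Cl₂]₂/[SO₂Cl₂]₁ = 0.39/0.14 = 2.786
Step 4: n = ln(2.786)/ln(2.786) = 1.00 ≈ 1
Step 5: The reaction is first order in SO₂Cl₂.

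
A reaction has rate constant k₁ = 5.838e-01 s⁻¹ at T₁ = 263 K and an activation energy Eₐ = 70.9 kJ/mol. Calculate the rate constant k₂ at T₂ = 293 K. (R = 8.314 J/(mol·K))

1.615e+01 s⁻¹

Step 1: Use the two-temperature Arrhenius form: ln(k₂/k₁) = -Eₐ/R × (1/T₂ - 1/T₁)
Step 2: Convert Eₐ to J/mol: 70.9 kJ/mol = 70900 J/mol
Step 3: 1/T₂ - 1/T₁ = 1/293 - 1/263 = -3.893121e-04 K⁻¹
Step 4: ln(k₂/k₁) = -70900/8.314 × -3.893121e-04 = 3.31997
Step 5: k₂ = k₁ × exp(3.31997) = 5.838e-01 × 2.76595e+01 = 1.615e+01 s⁻¹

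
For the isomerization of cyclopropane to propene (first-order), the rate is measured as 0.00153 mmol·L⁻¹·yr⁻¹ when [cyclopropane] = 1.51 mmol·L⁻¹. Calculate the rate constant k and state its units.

0.001013 yr⁻¹

Step 1: rate = k[cyclopropane]^1, so k = rate / [cyclopropane]^1.
Step 2: k = 0.00153 / (1.51)^1 = 0.00153 / 1.51.
Step 3: k = 0.001013 yr⁻¹.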